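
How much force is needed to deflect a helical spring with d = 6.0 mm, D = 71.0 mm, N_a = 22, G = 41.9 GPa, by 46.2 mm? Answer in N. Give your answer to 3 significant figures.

39.8 N

k = Gd⁴/(8D³N_a) = (41.9×10³)(6.0⁴)/(8·71.0³·22) = 0.86205 N/mm
F = k·δ = 0.86205 × 46.2 = 39.827 N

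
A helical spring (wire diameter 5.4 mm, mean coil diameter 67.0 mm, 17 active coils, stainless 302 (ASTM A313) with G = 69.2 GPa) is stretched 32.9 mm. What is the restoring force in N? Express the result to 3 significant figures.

47.3 N

k = Gd⁴/(8D³N_a) = (69.2×10³)(5.4⁴)/(8·67.0³·17) = 1.4385 N/mm
F = k·δ = 1.4385 × 32.9 = 47.328 N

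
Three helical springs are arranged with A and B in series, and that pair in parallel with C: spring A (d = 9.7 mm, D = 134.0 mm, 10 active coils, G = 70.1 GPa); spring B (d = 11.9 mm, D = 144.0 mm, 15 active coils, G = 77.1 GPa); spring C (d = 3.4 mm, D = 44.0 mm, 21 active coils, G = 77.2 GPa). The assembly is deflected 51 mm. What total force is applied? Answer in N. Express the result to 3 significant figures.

k_A = Gd⁴/(8D³N_a) = (70.1×10³)(9.7⁴)/(8·134.0³·10) = 3.224 N/mm
k_B = Gd⁴/(8D³N_a) = (77.1×10³)(11.9⁴)/(8·144.0³·15) = 4.3149 N/mm
k_C = Gd⁴/(8D³N_a) = (77.2×10³)(3.4⁴)/(8·44.0³·21) = 0.72088 N/mm
Springs A,B series: k_AB = 1/(1/3.224+1/4.3149) = 1.8453 N/mm; parallel with C: k_eq = 1.8453+0.72088 = 2.5662 N/mm
F = k_eq·δ = 2.5662·51 = 130.87 N

131 N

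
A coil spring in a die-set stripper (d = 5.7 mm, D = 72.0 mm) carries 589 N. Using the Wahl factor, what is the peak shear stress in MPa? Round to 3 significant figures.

Spring index C = D/d = 72.0/5.7 = 12.6316
K_W = (4C−1)/(4C−4) + 0.615/C = 49.526/46.526 + 0.0487 = 1.1132
τ₀ = 8FD/(πd³) = 8·589·72.0/(π·5.7³) = 339264/581.8 = 583.13 MPa
τ_max = K·τ₀ = 1.1132 × 583.13 = 649.12 MPa

649 MPa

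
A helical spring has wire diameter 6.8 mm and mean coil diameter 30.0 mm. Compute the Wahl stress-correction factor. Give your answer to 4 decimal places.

1.3592

C = D/d = 30.0/6.8 = 4.4118
K_W = (4C−1)/(4C−4) + 0.615/C = 16.647/13.647 + 0.1394 = 1.3592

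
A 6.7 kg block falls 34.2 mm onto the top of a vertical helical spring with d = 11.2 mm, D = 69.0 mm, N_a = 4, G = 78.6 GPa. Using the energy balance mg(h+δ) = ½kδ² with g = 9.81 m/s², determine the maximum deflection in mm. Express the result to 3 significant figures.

k = Gd⁴/(8D³N_a) = (78.6×10³)(11.2⁴)/(8·69.0³·4) = 117.65 N/mm
W = mg = 6.7 × 9.81 = 65.727 N
½kδ² − Wδ − Wh = 0 → δ = (W + √(W² + 2kWh))/k
δ = (65.727 + √(4320 + 528929))/117.65 = (65.727 + 730.24)/117.65 = 6.7655 mm

6.77 mm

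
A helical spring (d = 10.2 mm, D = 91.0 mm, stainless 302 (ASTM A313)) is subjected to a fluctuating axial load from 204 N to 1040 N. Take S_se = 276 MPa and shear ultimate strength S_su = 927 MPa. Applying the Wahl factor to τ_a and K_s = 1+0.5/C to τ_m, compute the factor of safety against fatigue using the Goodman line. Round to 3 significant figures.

C = D/d = 91.0/10.2 = 8.9216; K_W = (4C−1)/(4C−4)+0.615/C = 1.1636; K_s = 1+0.5/C = 1.0560
F_a = (F_max−F_min)/2 = 418 N; F_m = (F_max+F_min)/2 = 622 N
τ_a = K_W·8F_aD/(πd³) = 1.1636 × 91.276 = 106.21 MPa
τ_m = K_s·8F_mD/(πd³) = 1.0560 × 135.82 = 143.43 MPa
Goodman: 1/n_f = τ_a/S_se + τ_m/S_su = 106.21/276 + 143.43/927 = 0.38482 + 0.15473 = 0.53955
n_f = 1/0.53955 = 1.853

1.85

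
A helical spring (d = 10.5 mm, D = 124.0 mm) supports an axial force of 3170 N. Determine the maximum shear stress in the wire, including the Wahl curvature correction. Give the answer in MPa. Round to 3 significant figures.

970 MPa

Spring index C = D/d = 124.0/10.5 = 11.8095
K_W = (4C−1)/(4C−4) + 0.615/C = 46.238/43.238 + 0.0521 = 1.1215
τ₀ = 8FD/(πd³) = 8·3170·124.0/(π·10.5³) = 3.14464e+06/3636.8 = 864.68 MPa
τ_max = K·τ₀ = 1.1215 × 864.68 = 969.7 MPa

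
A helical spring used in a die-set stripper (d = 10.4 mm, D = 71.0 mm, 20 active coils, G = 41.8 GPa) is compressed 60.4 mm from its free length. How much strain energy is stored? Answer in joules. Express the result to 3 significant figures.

k = Gd⁴/(8D³N_a) = (41.8×10³)(10.4⁴)/(8·71.0³·20) = 8.5391 N/mm
U = ½kδ² = 0.5 × 8.5391 × 60.4² = 15576 N·mm = 15.576 J

15.6 J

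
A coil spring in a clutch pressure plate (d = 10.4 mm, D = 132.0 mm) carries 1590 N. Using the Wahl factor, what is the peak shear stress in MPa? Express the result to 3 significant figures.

529 MPa

Spring index C = D/d = 132.0/10.4 = 12.6923
K_W = (4C−1)/(4C−4) + 0.615/C = 49.769/46.769 + 0.0485 = 1.1126
τ₀ = 8FD/(πd³) = 8·1590·132.0/(π·10.4³) = 1.67904e+06/3533.9 = 475.13 MPa
τ_max = K·τ₀ = 1.1126 × 475.13 = 528.63 MPa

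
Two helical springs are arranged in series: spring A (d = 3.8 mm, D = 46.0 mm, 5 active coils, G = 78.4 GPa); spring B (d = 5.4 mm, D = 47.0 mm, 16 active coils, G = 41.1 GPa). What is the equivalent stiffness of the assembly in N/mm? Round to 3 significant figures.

1.62 N/mm

k_A = Gd⁴/(8D³N_a) = (78.4×10³)(3.8⁴)/(8·46.0³·5) = 4.1987 N/mm
k_B = Gd⁴/(8D³N_a) = (41.1×10³)(5.4⁴)/(8·47.0³·16) = 2.6297 N/mm
Series: 1/k_eq = 1/4.1987 + 1/2.6297 = 0.61843; k_eq = 1.617 N/mm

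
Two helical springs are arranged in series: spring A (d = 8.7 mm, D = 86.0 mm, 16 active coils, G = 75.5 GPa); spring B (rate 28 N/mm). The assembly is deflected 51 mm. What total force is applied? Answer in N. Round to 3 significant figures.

k_A = Gd⁴/(8D³N_a) = (75.5×10³)(8.7⁴)/(8·86.0³·16) = 5.3127 N/mm
Series: 1/k_eq = 1/5.3127 + 1/28 = 0.22394; k_eq = 4.4655 N/mm
F = k_eq·δ = 4.4655·51 = 227.74 N

228 N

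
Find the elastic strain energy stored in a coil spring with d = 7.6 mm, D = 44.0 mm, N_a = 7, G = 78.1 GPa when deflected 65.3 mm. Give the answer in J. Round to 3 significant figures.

k = Gd⁴/(8D³N_a) = (78.1×10³)(7.6⁴)/(8·44.0³·7) = 54.621 N/mm
U = ½kδ² = 0.5 × 54.621 × 65.3² = 1.1645e+05 N·mm = 116.45 J

116 J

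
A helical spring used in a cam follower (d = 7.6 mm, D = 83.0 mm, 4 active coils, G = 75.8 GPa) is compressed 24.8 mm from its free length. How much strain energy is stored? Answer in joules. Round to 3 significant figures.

4.25 J

k = Gd⁴/(8D³N_a) = (75.8×10³)(7.6⁴)/(8·83.0³·4) = 13.821 N/mm
U = ½kδ² = 0.5 × 13.821 × 24.8² = 4250.2 N·mm = 4.2502 J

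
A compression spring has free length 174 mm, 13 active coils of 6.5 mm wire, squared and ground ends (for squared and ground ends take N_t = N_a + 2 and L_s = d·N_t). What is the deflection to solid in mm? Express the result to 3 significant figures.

76.5 mm

N_t = 15; L_s = 6.5·15 = 97.5 mm
δ_solid = L₀ − L_s = 174 − 97.5 = 76.5 mm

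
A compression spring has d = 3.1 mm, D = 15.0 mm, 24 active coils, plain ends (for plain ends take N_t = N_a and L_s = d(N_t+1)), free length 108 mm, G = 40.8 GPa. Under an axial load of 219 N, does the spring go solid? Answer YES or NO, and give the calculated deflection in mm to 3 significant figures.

YES, δ = 37.7 mm

k = Gd⁴/(8D³N_a) = (40.8×10³)(3.1⁴)/(8·15.0³·24) = 5.8148 N/mm
N_t = 24; L_s = 3.1·25 = 77.5 mm; δ_solid = L₀ − L_s = 108 − 77.5 = 30.5 mm
δ = F/k = 219/5.8148 = 37.663 mm
δ ≥ δ_solid → spring goes solid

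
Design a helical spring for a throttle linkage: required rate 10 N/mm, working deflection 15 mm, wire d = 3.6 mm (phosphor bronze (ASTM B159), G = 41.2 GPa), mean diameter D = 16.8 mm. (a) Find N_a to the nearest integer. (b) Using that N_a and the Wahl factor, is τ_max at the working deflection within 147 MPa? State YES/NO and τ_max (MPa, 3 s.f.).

N_a = Gd⁴/(8D³k) = (41.2×10³)(3.6⁴)/(8·16.8³·10) = 18.24 → N_a = 18
Actual rate k = Gd⁴/(8D³·18) = 10.135 N/mm
Working load F = kδ = 10.135·15 = 152.02 N
C = 16.8/3.6 = 4.6667; K_W = (4C−1)/(4C−4)+0.615/C = 1.3363
τ_max = K_W·8FD/(πd³) = 1.3363·139.4 = 186.28 MPa
τ_max > 147 MPa → exceeds allowable

(a) 18 coils; (b) NO, τ_max = 186 MPa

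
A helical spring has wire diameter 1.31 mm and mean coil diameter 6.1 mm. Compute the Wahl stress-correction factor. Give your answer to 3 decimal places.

1.337

C = D/d = 6.1/1.31 = 4.6565
K_W = (4C−1)/(4C−4) + 0.615/C = 17.626/14.626 + 0.1321 = 1.3372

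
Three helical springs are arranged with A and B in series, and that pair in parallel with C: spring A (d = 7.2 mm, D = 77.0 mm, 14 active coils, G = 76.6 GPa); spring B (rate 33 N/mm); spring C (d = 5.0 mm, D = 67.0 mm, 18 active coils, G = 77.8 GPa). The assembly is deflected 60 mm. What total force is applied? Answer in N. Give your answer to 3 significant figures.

283 N

k_A = Gd⁴/(8D³N_a) = (76.6×10³)(7.2⁴)/(8·77.0³·14) = 4.026 N/mm
k_C = Gd⁴/(8D³N_a) = (77.8×10³)(5.0⁴)/(8·67.0³·18) = 1.1227 N/mm
Springs A,B series: k_AB = 1/(1/4.026+1/33) = 3.5882 N/mm; parallel with C: k_eq = 3.5882+1.1227 = 4.7109 N/mm
F = k_eq·δ = 4.7109·60 = 282.66 N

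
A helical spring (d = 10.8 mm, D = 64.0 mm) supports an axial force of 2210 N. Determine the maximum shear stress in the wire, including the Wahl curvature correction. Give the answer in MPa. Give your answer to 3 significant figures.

359 MPa

Spring index C = D/d = 64.0/10.8 = 5.9259
K_W = (4C−1)/(4C−4) + 0.615/C = 22.704/19.704 + 0.1038 = 1.2560
τ₀ = 8FD/(πd³) = 8·2210·64.0/(π·10.8³) = 1.13152e+06/3957.5 = 285.92 MPa
τ_max = K·τ₀ = 1.2560 × 285.92 = 359.12 MPa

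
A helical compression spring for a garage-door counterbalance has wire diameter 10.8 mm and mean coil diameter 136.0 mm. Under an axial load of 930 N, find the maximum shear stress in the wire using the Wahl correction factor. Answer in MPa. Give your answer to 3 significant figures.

Spring index C = D/d = 136.0/10.8 = 12.5926
K_W = (4C−1)/(4C−4) + 0.615/C = 49.370/46.370 + 0.0488 = 1.1135
τ₀ = 8FD/(πd³) = 8·930·136.0/(π·10.8³) = 1.01184e+06/3957.5 = 255.68 MPa
τ_max = K·τ₀ = 1.1135 × 255.68 = 284.7 MPa

285 MPa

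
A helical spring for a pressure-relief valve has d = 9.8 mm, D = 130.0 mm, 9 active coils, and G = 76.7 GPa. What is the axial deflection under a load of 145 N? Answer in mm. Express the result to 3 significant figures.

k = Gd⁴/(8D³N_a) = (76.7×10³)(9.8⁴)/(8·130.0³·9) = 4.4724 N/mm
δ = F/k = 145 / 4.4724 = 32.421 mm

32.4 mm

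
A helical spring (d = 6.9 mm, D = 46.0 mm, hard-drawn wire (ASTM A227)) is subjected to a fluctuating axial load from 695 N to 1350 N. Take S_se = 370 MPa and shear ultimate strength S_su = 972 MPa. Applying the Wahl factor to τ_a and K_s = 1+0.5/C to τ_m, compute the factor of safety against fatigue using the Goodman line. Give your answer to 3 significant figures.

C = D/d = 46.0/6.9 = 6.6667; K_W = (4C−1)/(4C−4)+0.615/C = 1.2246; K_s = 1+0.5/C = 1.0750
F_a = (F_max−F_min)/2 = 327.5 N; F_m = (F_max+F_min)/2 = 1022.5 N
τ_a = K_W·8F_aD/(πd³) = 1.2246 × 116.78 = 143.01 MPa
τ_m = K_s·8F_mD/(πd³) = 1.0750 × 364.6 = 391.94 MPa
Goodman: 1/n_f = τ_a/S_se + τ_m/S_su = 143.01/370 + 391.94/972 = 0.38651 + 0.40323 = 0.78974
n_f = 1/0.78974 = 1.266

1.27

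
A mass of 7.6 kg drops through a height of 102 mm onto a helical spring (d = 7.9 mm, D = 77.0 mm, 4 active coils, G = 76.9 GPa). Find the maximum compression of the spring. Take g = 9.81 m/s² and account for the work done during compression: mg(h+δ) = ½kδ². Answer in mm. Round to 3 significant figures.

31.1 mm

k = Gd⁴/(8D³N_a) = (76.9×10³)(7.9⁴)/(8·77.0³·4) = 20.503 N/mm
W = mg = 7.6 × 9.81 = 74.556 N
½kδ² − Wδ − Wh = 0 → δ = (W + √(W² + 2kWh))/k
δ = (74.556 + √(5558.6 + 311835))/20.503 = (74.556 + 563.38)/20.503 = 31.114 mm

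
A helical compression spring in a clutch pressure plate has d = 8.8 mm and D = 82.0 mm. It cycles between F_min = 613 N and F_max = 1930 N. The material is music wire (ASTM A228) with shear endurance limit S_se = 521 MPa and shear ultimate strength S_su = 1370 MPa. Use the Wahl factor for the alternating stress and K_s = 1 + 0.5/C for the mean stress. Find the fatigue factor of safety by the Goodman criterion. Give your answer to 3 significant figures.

1.34

C = D/d = 82.0/8.8 = 9.3182; K_W = (4C−1)/(4C−4)+0.615/C = 1.1562; K_s = 1+0.5/C = 1.0537
F_a = (F_max−F_min)/2 = 658.5 N; F_m = (F_max+F_min)/2 = 1271.5 N
τ_a = K_W·8F_aD/(πd³) = 1.1562 × 201.77 = 233.28 MPa
τ_m = K_s·8F_mD/(πd³) = 1.0537 × 389.6 = 410.51 MPa
Goodman: 1/n_f = τ_a/S_se + τ_m/S_su = 233.28/521 + 410.51/1370 = 0.44776 + 0.29964 = 0.7474
n_f = 1/0.7474 = 1.338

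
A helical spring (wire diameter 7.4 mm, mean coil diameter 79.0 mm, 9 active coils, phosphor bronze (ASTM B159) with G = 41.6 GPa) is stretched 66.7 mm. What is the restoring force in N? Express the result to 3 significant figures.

234 N

k = Gd⁴/(8D³N_a) = (41.6×10³)(7.4⁴)/(8·79.0³·9) = 3.514 N/mm
F = k·δ = 3.514 × 66.7 = 234.39 N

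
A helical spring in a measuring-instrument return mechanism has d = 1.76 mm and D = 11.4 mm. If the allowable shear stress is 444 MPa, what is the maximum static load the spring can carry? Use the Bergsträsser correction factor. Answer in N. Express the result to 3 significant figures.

68.4 N

C = D/d = 11.4/1.76 = 6.4773
K_B = (4C+2)/(4C−3) = 27.909/22.909 = 1.2183
τ_max = K·8FD/(πd³) → F_max = τ_allow·πd³/(8DK)
F_max = 444·π·1.76³/(8·11.4·1.2183) = 7604.5/111.1 = 68.444 N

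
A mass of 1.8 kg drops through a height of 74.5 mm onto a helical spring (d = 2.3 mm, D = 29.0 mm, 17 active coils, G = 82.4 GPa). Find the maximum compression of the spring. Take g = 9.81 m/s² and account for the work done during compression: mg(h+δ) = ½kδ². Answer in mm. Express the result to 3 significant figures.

k = Gd⁴/(8D³N_a) = (82.4×10³)(2.3⁴)/(8·29.0³·17) = 0.69519 N/mm
W = mg = 1.8 × 9.81 = 17.658 N
½kδ² − Wδ − Wh = 0 → δ = (W + √(W² + 2kWh))/k
δ = (17.658 + √(311.8 + 1829.08))/0.69519 = (17.658 + 46.27)/0.69519 = 91.957 mm

92.0 mm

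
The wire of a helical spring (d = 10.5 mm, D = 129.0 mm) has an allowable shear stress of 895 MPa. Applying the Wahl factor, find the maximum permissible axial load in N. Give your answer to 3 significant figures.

C = D/d = 129.0/10.5 = 12.2857
K_W = (4C−1)/(4C−4) + 0.615/C = 48.143/45.143 + 0.0501 = 1.1165
τ_max = K·8FD/(πd³) → F_max = τ_allow·πd³/(8DK)
F_max = 895·π·10.5³/(8·129.0·1.1165) = 3.2549e+06/1152.2 = 2824.9 N

2820 N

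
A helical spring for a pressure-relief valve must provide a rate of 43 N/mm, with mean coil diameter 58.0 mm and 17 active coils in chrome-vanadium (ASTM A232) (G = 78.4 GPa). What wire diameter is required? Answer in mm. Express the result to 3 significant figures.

d = (8D³N_a·k / G)^(1/4) = (8·58.0³·17·43 / (78.4×10³))^0.25
  = (14554)^0.25 = 10.9836 mm

11.0 mm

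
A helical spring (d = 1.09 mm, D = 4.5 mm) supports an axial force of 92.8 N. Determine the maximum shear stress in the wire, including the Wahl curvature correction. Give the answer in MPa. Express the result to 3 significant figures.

Spring index C = D/d = 4.5/1.09 = 4.1284
K_W = (4C−1)/(4C−4) + 0.615/C = 15.514/12.514 + 0.1490 = 1.3887
τ₀ = 8FD/(πd³) = 8·92.8·4.5/(π·1.09³) = 3340.8/4.0685 = 821.15 MPa
τ_max = K·τ₀ = 1.3887 × 821.15 = 1140.3 MPa

1140 MPa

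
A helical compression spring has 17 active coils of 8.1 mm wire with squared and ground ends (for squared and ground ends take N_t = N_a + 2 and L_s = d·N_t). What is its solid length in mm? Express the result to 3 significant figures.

154 mm

squared and ground ends: N_t = N_a + 2 = 17 + 2 = 19
L_s = d·N_t = 8.1 × 19 = 153.9 mm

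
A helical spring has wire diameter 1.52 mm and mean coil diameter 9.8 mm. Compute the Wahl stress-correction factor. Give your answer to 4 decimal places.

1.2331

C = D/d = 9.8/1.52 = 6.4474
K_W = (4C−1)/(4C−4) + 0.615/C = 24.789/21.789 + 0.0954 = 1.2331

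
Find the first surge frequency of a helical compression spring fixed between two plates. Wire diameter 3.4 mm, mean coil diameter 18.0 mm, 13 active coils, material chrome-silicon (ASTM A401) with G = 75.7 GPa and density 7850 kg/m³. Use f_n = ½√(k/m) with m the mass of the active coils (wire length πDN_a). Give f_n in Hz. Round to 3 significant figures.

282 Hz

k = Gd⁴/(8D³N_a) = (75.7×10³)(3.4⁴)/(8·18.0³·13) = 16.679 N/mm = 16679 N/m
Wire length L = πDN_a = π·18.0·13 = 735.13 mm
m = ρ·(πd²/4)·L = 7850 × 9.0792×10⁻⁶ m² × 0.73513 m = 0.052394 kg
f_n = ½√(k/m) = 0.5·√(16679/0.052394) = 0.5·√(3.1833e+05) = 282.1 Hz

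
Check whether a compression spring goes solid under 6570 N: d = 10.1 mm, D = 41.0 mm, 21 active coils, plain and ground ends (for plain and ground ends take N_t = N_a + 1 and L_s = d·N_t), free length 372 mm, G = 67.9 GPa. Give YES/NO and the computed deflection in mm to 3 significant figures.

NO, δ = 108 mm

k = Gd⁴/(8D³N_a) = (67.9×10³)(10.1⁴)/(8·41.0³·21) = 61.023 N/mm
N_t = 22; L_s = 10.1·22 = 222.2 mm; δ_solid = L₀ − L_s = 372 − 222.2 = 149.8 mm
δ = F/k = 6570/61.023 = 107.66 mm
δ < δ_solid → spring does not go solid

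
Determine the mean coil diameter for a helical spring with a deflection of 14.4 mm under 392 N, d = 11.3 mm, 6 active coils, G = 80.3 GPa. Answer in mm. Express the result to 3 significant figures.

Required rate k = F/δ = 392/14.4 = 27.222 N/mm
D = (Gd⁴/(8N_a·k))^(1/3) = (80.3×10³·11.3⁴/(8·6·27.222))^(1/3)
  = (1.00199e+06)^(1/3) = 100.0664 mm

100 mm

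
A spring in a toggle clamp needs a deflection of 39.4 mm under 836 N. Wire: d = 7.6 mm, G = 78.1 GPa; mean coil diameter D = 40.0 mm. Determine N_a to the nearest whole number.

24

Required rate k = F/δ = 836/39.4 = 21.218 N/mm
N_a = Gd⁴/(8D³k) = (78.1×10³ × 7.6⁴)/(8 × 40.0³ × 21.218)
    = 2.60559e+08 / 1.08638e+07 = 23.98 → 24 coils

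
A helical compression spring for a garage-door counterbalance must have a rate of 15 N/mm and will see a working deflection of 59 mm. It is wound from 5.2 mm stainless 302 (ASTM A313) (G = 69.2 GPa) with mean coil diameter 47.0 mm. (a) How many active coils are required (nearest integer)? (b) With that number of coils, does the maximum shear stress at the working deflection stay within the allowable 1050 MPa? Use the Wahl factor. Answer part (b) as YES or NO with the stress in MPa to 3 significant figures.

(a) 4 coils; (b) YES, τ_max = 888 MPa

N_a = Gd⁴/(8D³k) = (69.2×10³)(5.2⁴)/(8·47.0³·15) = 4.061 → N_a = 4
Actual rate k = Gd⁴/(8D³·4) = 15.229 N/mm
Working load F = kδ = 15.229·59 = 898.52 N
C = 47.0/5.2 = 9.0385; K_W = (4C−1)/(4C−4)+0.615/C = 1.1613
τ_max = K_W·8FD/(πd³) = 1.1613·764.81 = 888.21 MPa
τ_max ≤ 1050 MPa → acceptable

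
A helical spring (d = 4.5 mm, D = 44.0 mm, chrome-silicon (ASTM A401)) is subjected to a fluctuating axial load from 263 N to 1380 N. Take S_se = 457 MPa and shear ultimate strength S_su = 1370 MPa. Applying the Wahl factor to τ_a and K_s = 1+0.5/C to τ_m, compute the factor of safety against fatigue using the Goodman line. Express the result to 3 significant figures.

C = D/d = 44.0/4.5 = 9.7778; K_W = (4C−1)/(4C−4)+0.615/C = 1.1483; K_s = 1+0.5/C = 1.0511
F_a = (F_max−F_min)/2 = 558.5 N; F_m = (F_max+F_min)/2 = 821.5 N
τ_a = K_W·8F_aD/(πd³) = 1.1483 × 686.72 = 788.59 MPa
τ_m = K_s·8F_mD/(πd³) = 1.0511 × 1010.1 = 1061.7 MPa
Goodman: 1/n_f = τ_a/S_se + τ_m/S_su = 788.59/457 + 1061.7/1370 = 1.72557 + 0.77500 = 2.5006
n_f = 1/2.5006 = 0.3999

0.400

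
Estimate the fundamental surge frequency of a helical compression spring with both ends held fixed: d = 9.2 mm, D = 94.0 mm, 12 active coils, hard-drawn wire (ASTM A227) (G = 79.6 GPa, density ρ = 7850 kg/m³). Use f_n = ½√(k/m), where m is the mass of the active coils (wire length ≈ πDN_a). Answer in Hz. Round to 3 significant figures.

31.1 Hz

k = Gd⁴/(8D³N_a) = (79.6×10³)(9.2⁴)/(8·94.0³·12) = 7.1517 N/mm = 7151.7 N/m
Wire length L = πDN_a = π·94.0·12 = 3543.7 mm
m = ρ·(πd²/4)·L = 7850 × 66.476×10⁻⁶ m² × 3.5437 m = 1.8492 kg
f_n = ½√(k/m) = 0.5·√(7151.7/1.8492) = 0.5·√(3867.4) = 31.094 Hz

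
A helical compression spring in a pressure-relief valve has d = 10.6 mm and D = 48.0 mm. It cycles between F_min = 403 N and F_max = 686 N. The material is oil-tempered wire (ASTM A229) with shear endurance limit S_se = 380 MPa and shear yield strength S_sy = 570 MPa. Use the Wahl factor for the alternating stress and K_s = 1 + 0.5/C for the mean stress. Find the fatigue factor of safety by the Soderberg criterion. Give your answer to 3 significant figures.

C = D/d = 48.0/10.6 = 4.5283; K_W = (4C−1)/(4C−4)+0.615/C = 1.3484; K_s = 1+0.5/C = 1.1104
F_a = (F_max−F_min)/2 = 141.5 N; F_m = (F_max+F_min)/2 = 544.5 N
τ_a = K_W·8F_aD/(πd³) = 1.3484 × 14.522 = 19.581 MPa
τ_m = K_s·8F_mD/(πd³) = 1.1104 × 55.881 = 62.051 MPa
Soderberg: 1/n_f = τ_a/S_se + τ_m/S_sy = 19.581/380 + 62.051/570 = 0.05153 + 0.10886 = 0.16039
n_f = 1/0.16039 = 6.235

6.23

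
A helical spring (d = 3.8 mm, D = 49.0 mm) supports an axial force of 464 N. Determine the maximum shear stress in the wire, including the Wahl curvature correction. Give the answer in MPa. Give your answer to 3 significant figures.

Spring index C = D/d = 49.0/3.8 = 12.8947
K_W = (4C−1)/(4C−4) + 0.615/C = 50.579/47.579 + 0.0477 = 1.1107
τ₀ = 8FD/(πd³) = 8·464·49.0/(π·3.8³) = 181888/172.39 = 1055.1 MPa
τ_max = K·τ₀ = 1.1107 × 1055.1 = 1172 MPa

1170 MPa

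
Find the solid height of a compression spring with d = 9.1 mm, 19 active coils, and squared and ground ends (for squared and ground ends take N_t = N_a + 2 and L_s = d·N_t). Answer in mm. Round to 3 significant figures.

191 mm

squared and ground ends: N_t = N_a + 2 = 19 + 2 = 21
L_s = d·N_t = 9.1 × 21 = 191.1 mm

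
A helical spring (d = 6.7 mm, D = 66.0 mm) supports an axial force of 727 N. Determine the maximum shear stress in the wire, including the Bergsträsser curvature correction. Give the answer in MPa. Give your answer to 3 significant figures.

462 MPa

Spring index C = D/d = 66.0/6.7 = 9.8507
K_B = (4C+2)/(4C−3) = 41.403/36.403 = 1.1374
τ₀ = 8FD/(πd³) = 8·727·66.0/(π·6.7³) = 383856/944.87 = 406.25 MPa
τ_max = K·τ₀ = 1.1374 × 406.25 = 462.05 MPa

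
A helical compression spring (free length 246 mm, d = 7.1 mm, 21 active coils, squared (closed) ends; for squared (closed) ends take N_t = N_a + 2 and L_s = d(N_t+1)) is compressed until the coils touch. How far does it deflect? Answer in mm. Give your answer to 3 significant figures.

75.6 mm

N_t = 23; L_s = 7.1·24 = 170.4 mm
δ_solid = L₀ − L_s = 246 − 170.4 = 75.6 mm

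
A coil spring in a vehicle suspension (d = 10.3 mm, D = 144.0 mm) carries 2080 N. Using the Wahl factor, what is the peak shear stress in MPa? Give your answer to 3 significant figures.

769 MPa

Spring index C = D/d = 144.0/10.3 = 13.9806
K_W = (4C−1)/(4C−4) + 0.615/C = 54.922/51.922 + 0.0440 = 1.1018
τ₀ = 8FD/(πd³) = 8·2080·144.0/(π·10.3³) = 2.39616e+06/3432.9 = 698 MPa
τ_max = K·τ₀ = 1.1018 × 698 = 769.03 MPa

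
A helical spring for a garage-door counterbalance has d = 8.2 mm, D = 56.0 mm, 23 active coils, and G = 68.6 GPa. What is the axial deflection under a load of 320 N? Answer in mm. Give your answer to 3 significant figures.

k = Gd⁴/(8D³N_a) = (68.6×10³)(8.2⁴)/(8·56.0³·23) = 9.5984 N/mm
δ = F/k = 320 / 9.5984 = 33.339 mm

33.3 mm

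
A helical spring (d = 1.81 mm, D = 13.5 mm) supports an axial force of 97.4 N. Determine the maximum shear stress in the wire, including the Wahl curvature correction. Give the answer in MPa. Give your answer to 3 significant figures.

Spring index C = D/d = 13.5/1.81 = 7.4586
K_W = (4C−1)/(4C−4) + 0.615/C = 28.834/25.834 + 0.0825 = 1.1986
τ₀ = 8FD/(πd³) = 8·97.4·13.5/(π·1.81³) = 10519.2/18.629 = 564.67 MPa
τ_max = K·τ₀ = 1.1986 × 564.67 = 676.81 MPa

677 MPa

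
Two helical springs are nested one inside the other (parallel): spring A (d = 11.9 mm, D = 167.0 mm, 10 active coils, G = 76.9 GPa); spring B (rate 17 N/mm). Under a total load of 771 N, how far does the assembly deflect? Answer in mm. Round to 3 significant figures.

k_A = Gd⁴/(8D³N_a) = (76.9×10³)(11.9⁴)/(8·167.0³·10) = 4.1388 N/mm
Parallel: k_eq = 4.1388 + 17 = 21.139 N/mm
δ = F/k_eq = 771/21.139 = 36.473 mm

36.5 mm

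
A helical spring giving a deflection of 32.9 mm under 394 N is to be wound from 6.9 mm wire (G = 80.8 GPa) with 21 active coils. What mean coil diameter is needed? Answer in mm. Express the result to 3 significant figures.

Required rate k = F/δ = 394/32.9 = 11.976 N/mm
D = (Gd⁴/(8N_a·k))^(1/3) = (80.8×10³·6.9⁴/(8·21·11.976))^(1/3)
  = (91032.8)^(1/3) = 44.9848 mm

45.0 mm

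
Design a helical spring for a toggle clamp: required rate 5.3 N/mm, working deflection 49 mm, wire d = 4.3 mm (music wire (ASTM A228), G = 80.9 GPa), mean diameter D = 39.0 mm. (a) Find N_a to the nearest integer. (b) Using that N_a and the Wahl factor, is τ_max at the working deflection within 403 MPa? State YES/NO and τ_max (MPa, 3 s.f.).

N_a = Gd⁴/(8D³k) = (80.9×10³)(4.3⁴)/(8·39.0³·5.3) = 11 → N_a = 11
Actual rate k = Gd⁴/(8D³·11) = 5.2984 N/mm
Working load F = kδ = 5.2984·49 = 259.62 N
C = 39.0/4.3 = 9.0698; K_W = (4C−1)/(4C−4)+0.615/C = 1.1607
τ_max = K_W·8FD/(πd³) = 1.1607·324.3 = 376.43 MPa
τ_max ≤ 403 MPa → acceptable

(a) 11 coils; (b) YES, τ_max = 376 MPa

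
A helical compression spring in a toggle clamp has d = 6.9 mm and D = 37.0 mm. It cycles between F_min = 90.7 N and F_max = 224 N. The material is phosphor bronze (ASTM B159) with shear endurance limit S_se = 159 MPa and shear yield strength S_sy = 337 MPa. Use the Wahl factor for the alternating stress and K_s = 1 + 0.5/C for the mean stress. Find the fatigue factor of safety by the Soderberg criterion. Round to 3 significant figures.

3.32

C = D/d = 37.0/6.9 = 5.3623; K_W = (4C−1)/(4C−4)+0.615/C = 1.2866; K_s = 1+0.5/C = 1.0932
F_a = (F_max−F_min)/2 = 66.65 N; F_m = (F_max+F_min)/2 = 157.35 N
τ_a = K_W·8F_aD/(πd³) = 1.2866 × 19.116 = 24.595 MPa
τ_m = K_s·8F_mD/(πd³) = 1.0932 × 45.13 = 49.338 MPa
Soderberg: 1/n_f = τ_a/S_se + τ_m/S_sy = 24.595/159 + 49.338/337 = 0.15468 + 0.14640 = 0.30109
n_f = 1/0.30109 = 3.321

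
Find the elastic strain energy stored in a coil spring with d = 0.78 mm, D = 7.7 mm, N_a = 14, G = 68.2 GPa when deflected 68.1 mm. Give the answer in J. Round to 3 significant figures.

1.14 J

k = Gd⁴/(8D³N_a) = (68.2×10³)(0.78⁴)/(8·7.7³·14) = 0.49371 N/mm
U = ½kδ² = 0.5 × 0.49371 × 68.1² = 1144.8 N·mm = 1.1448 J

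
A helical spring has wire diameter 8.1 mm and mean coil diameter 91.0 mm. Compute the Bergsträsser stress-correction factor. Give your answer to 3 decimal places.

1.119

C = D/d = 91.0/8.1 = 11.2346
K_B = (4C+2)/(4C−3) = 46.938/41.938 = 1.1192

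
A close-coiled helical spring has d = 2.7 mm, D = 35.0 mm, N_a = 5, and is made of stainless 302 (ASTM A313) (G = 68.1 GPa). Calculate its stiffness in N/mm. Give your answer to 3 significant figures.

2.11 N/mm

k = Gd⁴/(8D³N_a) = (68.1×10³ × 2.7⁴) / (8 × 35.0³ × 5)
  = 3.61911e+06 / 1.715e+06 = 2.1103 N/mm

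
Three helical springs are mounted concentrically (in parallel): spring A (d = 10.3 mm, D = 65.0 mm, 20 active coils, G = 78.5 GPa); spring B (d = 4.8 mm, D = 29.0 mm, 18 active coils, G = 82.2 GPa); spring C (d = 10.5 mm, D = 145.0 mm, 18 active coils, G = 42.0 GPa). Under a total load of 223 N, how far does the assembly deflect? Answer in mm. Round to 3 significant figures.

k_A = Gd⁴/(8D³N_a) = (78.5×10³)(10.3⁴)/(8·65.0³·20) = 20.108 N/mm
k_B = Gd⁴/(8D³N_a) = (82.2×10³)(4.8⁴)/(8·29.0³·18) = 12.425 N/mm
k_C = Gd⁴/(8D³N_a) = (42.0×10³)(10.5⁴)/(8·145.0³·18) = 1.1629 N/mm
Parallel: k_eq = 20.108 + 12.425 + 1.1629 = 33.695 N/mm
δ = F/k_eq = 223/33.695 = 6.6182 mm

6.62 mm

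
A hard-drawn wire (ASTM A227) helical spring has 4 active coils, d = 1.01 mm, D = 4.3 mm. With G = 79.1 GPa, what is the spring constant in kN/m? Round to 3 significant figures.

k = Gd⁴/(8D³N_a) = (79.1×10³ × 1.01⁴) / (8 × 4.3³ × 4)
  = 82311.8 / 2544.22 = 32.352 N/mm

32.4 kN/m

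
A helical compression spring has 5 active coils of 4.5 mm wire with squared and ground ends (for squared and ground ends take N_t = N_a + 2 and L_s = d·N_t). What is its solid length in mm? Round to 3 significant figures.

31.5 mm

squared and ground ends: N_t = N_a + 2 = 5 + 2 = 7
L_s = d·N_t = 4.5 × 7 = 31.5 mm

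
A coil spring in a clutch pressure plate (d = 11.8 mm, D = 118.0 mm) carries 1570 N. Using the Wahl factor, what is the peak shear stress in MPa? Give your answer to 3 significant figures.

Spring index C = D/d = 118.0/11.8 = 10.0000
K_W = (4C−1)/(4C−4) + 0.615/C = 39.000/36.000 + 0.0615 = 1.1448
τ₀ = 8FD/(πd³) = 8·1570·118.0/(π·11.8³) = 1.48208e+06/5161.7 = 287.13 MPa
τ_max = K·τ₀ = 1.1448 × 287.13 = 328.71 MPa

329 MPa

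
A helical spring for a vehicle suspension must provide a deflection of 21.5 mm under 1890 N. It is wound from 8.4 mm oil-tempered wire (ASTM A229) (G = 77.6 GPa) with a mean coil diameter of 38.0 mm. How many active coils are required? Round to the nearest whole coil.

Required rate k = F/δ = 1890/21.5 = 87.907 N/mm
N_a = Gd⁴/(8D³k) = (77.6×10³ × 8.4⁴)/(8 × 38.0³ × 87.907)
    = 3.86348e+08 / 3.85891e+07 = 10.01 → 10 coils

10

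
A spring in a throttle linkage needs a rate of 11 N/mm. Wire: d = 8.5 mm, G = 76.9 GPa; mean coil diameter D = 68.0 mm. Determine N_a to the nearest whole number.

15

N_a = Gd⁴/(8D³k) = (76.9×10³ × 8.5⁴)/(8 × 68.0³ × 11)
    = 4.01423e+08 / 2.767e+07 = 14.51 → 15 coils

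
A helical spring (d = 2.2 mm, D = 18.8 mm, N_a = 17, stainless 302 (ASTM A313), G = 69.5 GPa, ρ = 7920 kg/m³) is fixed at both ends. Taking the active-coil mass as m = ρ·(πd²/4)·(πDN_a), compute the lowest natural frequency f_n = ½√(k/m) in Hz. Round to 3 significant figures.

122 Hz

k = Gd⁴/(8D³N_a) = (69.5×10³)(2.2⁴)/(8·18.8³·17) = 1.8016 N/mm = 1801.6 N/m
Wire length L = πDN_a = π·18.8·17 = 1004.1 mm
m = ρ·(πd²/4)·L = 7920 × 3.8013×10⁻⁶ m² × 1.0041 m = 0.030229 kg
f_n = ½√(k/m) = 0.5·√(1801.6/0.030229) = 0.5·√(59600) = 122.07 Hz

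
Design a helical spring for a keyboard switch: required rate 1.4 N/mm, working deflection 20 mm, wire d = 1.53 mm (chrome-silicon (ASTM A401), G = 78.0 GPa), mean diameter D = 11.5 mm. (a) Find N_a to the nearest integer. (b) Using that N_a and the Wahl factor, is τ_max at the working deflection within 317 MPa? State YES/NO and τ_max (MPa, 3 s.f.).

(a) 25 coils; (b) YES, τ_max = 275 MPa

N_a = Gd⁴/(8D³k) = (78.0×10³)(1.53⁴)/(8·11.5³·1.4) = 25.09 → N_a = 25
Actual rate k = Gd⁴/(8D³·25) = 1.4052 N/mm
Working load F = kδ = 1.4052·20 = 28.104 N
C = 11.5/1.53 = 7.5163; K_W = (4C−1)/(4C−4)+0.615/C = 1.1969
τ_max = K_W·8FD/(πd³) = 1.1969·229.79 = 275.04 MPa
τ_max ≤ 317 MPa → acceptable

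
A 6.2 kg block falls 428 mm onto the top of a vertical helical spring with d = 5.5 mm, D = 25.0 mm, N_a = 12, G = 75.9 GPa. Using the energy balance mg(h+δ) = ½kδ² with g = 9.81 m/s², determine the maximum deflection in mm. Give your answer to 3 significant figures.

k = Gd⁴/(8D³N_a) = (75.9×10³)(5.5⁴)/(8·25.0³·12) = 46.302 N/mm
W = mg = 6.2 × 9.81 = 60.822 N
½kδ² − Wδ − Wh = 0 → δ = (W + √(W² + 2kWh))/k
δ = (60.822 + √(3699.3 + 2.41066e+06))/46.302 = (60.822 + 1553.8)/46.302 = 34.872 mm

34.9 mm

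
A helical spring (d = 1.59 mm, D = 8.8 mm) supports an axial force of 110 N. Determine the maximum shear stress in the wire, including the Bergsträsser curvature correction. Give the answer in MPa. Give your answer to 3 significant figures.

773 MPa

Spring index C = D/d = 8.8/1.59 = 5.5346
K_B = (4C+2)/(4C−3) = 24.138/19.138 = 1.2613
τ₀ = 8FD/(πd³) = 8·110·8.8/(π·1.59³) = 7744/12.628 = 613.23 MPa
τ_max = K·τ₀ = 1.2613 × 613.23 = 773.44 MPa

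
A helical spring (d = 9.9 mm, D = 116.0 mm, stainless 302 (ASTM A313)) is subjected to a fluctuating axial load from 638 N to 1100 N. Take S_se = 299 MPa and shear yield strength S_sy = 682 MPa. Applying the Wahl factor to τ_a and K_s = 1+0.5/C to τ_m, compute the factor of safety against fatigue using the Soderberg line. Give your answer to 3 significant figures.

1.50

C = D/d = 116.0/9.9 = 11.7172; K_W = (4C−1)/(4C−4)+0.615/C = 1.1225; K_s = 1+0.5/C = 1.0427
F_a = (F_max−F_min)/2 = 231 N; F_m = (F_max+F_min)/2 = 869 N
τ_a = K_W·8F_aD/(πd³) = 1.1225 × 70.324 = 78.937 MPa
τ_m = K_s·8F_mD/(πd³) = 1.0427 × 264.55 = 275.84 MPa
Soderberg: 1/n_f = τ_a/S_se + τ_m/S_sy = 78.937/299 + 275.84/682 = 0.26400 + 0.40446 = 0.66846
n_f = 1/0.66846 = 1.496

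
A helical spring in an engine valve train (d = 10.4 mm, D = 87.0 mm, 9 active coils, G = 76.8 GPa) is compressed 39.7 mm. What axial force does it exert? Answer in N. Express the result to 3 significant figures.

k = Gd⁴/(8D³N_a) = (76.8×10³)(10.4⁴)/(8·87.0³·9) = 18.95 N/mm
F = k·δ = 18.95 × 39.7 = 752.31 N

752 N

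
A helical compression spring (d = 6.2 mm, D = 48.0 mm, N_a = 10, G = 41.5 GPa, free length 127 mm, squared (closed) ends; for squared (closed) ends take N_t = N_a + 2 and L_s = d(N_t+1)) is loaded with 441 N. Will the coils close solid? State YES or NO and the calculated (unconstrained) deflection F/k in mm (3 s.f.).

YES, δ = 63.6 mm

k = Gd⁴/(8D³N_a) = (41.5×10³)(6.2⁴)/(8·48.0³·10) = 6.9311 N/mm
N_t = 12; L_s = 6.2·13 = 80.6 mm; δ_solid = L₀ − L_s = 127 − 80.6 = 46.4 mm
δ = F/k = 441/6.9311 = 63.626 mm
δ ≥ δ_solid → spring goes solid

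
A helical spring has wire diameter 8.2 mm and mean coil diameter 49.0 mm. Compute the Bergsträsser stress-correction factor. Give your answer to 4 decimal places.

C = D/d = 49.0/8.2 = 5.9756
K_B = (4C+2)/(4C−3) = 25.902/20.902 = 1.2392

1.2392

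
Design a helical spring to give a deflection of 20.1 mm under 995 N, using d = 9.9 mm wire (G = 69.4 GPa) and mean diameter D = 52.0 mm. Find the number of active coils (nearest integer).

Required rate k = F/δ = 995/20.1 = 49.502 N/mm
N_a = Gd⁴/(8D³k) = (69.4×10³ × 9.9⁴)/(8 × 52.0³ × 49.502)
    = 6.66654e+08 / 5.56836e+07 = 11.97 → 12 coils

12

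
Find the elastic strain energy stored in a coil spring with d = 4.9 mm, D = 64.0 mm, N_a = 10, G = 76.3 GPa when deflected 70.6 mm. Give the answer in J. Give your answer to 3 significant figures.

5.23 J

k = Gd⁴/(8D³N_a) = (76.3×10³)(4.9⁴)/(8·64.0³·10) = 2.0974 N/mm
U = ½kδ² = 0.5 × 2.0974 × 70.6² = 5227.1 N·mm = 5.2271 J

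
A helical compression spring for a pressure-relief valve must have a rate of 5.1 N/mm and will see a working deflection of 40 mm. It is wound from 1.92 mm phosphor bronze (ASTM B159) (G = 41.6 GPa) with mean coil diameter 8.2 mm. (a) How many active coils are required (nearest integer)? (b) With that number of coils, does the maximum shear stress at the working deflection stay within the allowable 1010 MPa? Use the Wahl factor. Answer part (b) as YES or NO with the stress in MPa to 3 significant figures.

(a) 25 coils; (b) YES, τ_max = 831 MPa

N_a = Gd⁴/(8D³k) = (41.6×10³)(1.92⁴)/(8·8.2³·5.1) = 25.13 → N_a = 25
Actual rate k = Gd⁴/(8D³·25) = 5.1266 N/mm
Working load F = kδ = 5.1266·40 = 205.06 N
C = 8.2/1.92 = 4.2708; K_W = (4C−1)/(4C−4)+0.615/C = 1.3733
τ_max = K_W·8FD/(πd³) = 1.3733·604.97 = 830.81 MPa
τ_max ≤ 1010 MPa → acceptable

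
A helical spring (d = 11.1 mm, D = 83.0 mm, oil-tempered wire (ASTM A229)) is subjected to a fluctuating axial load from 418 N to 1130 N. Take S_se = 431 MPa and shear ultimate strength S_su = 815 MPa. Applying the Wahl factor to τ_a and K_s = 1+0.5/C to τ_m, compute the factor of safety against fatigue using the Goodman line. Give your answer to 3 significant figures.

C = D/d = 83.0/11.1 = 7.4775; K_W = (4C−1)/(4C−4)+0.615/C = 1.1980; K_s = 1+0.5/C = 1.0669
F_a = (F_max−F_min)/2 = 356 N; F_m = (F_max+F_min)/2 = 774 N
τ_a = K_W·8F_aD/(πd³) = 1.1980 × 55.017 = 65.913 MPa
τ_m = K_s·8F_mD/(πd³) = 1.0669 × 119.62 = 127.61 MPa
Goodman: 1/n_f = τ_a/S_se + τ_m/S_su = 65.913/431 + 127.61/815 = 0.15293 + 0.15658 = 0.30951
n_f = 1/0.30951 = 3.231

3.23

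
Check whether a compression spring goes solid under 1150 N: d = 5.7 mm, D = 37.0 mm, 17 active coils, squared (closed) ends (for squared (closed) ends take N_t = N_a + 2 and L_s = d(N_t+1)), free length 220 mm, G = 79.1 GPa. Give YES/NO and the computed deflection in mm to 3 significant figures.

k = Gd⁴/(8D³N_a) = (79.1×10³)(5.7⁴)/(8·37.0³·17) = 12.121 N/mm
N_t = 19; L_s = 5.7·20 = 114 mm; δ_solid = L₀ − L_s = 220 − 114 = 106 mm
δ = F/k = 1150/12.121 = 94.878 mm
δ < δ_solid → spring does not go solid

NO, δ = 94.9 mm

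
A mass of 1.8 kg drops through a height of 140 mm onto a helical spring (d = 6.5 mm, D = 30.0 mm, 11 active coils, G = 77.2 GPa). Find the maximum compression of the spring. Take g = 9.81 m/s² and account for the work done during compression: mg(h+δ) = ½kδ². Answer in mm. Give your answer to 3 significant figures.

k = Gd⁴/(8D³N_a) = (77.2×10³)(6.5⁴)/(8·30.0³·11) = 58 N/mm
W = mg = 1.8 × 9.81 = 17.658 N
½kδ² − Wδ − Wh = 0 → δ = (W + √(W² + 2kWh))/k
δ = (17.658 + √(311.8 + 286763))/58 = (17.658 + 535.79)/58 = 9.5424 mm

9.54 mm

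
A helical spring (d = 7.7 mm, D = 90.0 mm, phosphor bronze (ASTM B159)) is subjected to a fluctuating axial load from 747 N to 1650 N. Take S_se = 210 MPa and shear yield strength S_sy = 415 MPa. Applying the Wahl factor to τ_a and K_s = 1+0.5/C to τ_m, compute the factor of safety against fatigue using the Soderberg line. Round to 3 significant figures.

0.367

C = D/d = 90.0/7.7 = 11.6883; K_W = (4C−1)/(4C−4)+0.615/C = 1.1228; K_s = 1+0.5/C = 1.0428
F_a = (F_max−F_min)/2 = 451.5 N; F_m = (F_max+F_min)/2 = 1198.5 N
τ_a = K_W·8F_aD/(πd³) = 1.1228 × 226.66 = 254.49 MPa
τ_m = K_s·8F_mD/(πd³) = 1.0428 × 601.66 = 627.39 MPa
Soderberg: 1/n_f = τ_a/S_se + τ_m/S_sy = 254.49/210 + 627.39/415 = 1.21184 + 1.51179 = 2.7236
n_f = 1/2.7236 = 0.3672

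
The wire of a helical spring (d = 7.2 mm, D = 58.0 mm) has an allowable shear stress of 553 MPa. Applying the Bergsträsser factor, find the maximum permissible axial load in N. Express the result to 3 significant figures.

C = D/d = 58.0/7.2 = 8.0556
K_B = (4C+2)/(4C−3) = 34.222/29.222 = 1.1711
τ_max = K·8FD/(πd³) → F_max = τ_allow·πd³/(8DK)
F_max = 553·π·7.2³/(8·58.0·1.1711) = 6.4844e+05/543.39 = 1193.3 N

1190 N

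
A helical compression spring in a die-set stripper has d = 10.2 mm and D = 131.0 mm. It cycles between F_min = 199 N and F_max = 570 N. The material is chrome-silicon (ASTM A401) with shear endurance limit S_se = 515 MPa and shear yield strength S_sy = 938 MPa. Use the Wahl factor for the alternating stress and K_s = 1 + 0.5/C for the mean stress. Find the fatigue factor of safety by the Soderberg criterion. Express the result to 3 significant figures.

3.85

C = D/d = 131.0/10.2 = 12.8431; K_W = (4C−1)/(4C−4)+0.615/C = 1.1112; K_s = 1+0.5/C = 1.0389
F_a = (F_max−F_min)/2 = 185.5 N; F_m = (F_max+F_min)/2 = 384.5 N
τ_a = K_W·8F_aD/(πd³) = 1.1112 × 58.312 = 64.797 MPa
τ_m = K_s·8F_mD/(πd³) = 1.0389 × 120.87 = 125.57 MPa
Soderberg: 1/n_f = τ_a/S_se + τ_m/S_sy = 64.797/515 + 125.57/938 = 0.12582 + 0.13387 = 0.25969
n_f = 1/0.25969 = 3.851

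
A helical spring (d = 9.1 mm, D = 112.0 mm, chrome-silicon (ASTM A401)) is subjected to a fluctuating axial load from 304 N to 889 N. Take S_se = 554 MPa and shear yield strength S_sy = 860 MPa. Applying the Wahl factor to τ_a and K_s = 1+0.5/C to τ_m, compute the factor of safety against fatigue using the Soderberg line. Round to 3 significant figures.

C = D/d = 112.0/9.1 = 12.3077; K_W = (4C−1)/(4C−4)+0.615/C = 1.1163; K_s = 1+0.5/C = 1.0406
F_a = (F_max−F_min)/2 = 292.5 N; F_m = (F_max+F_min)/2 = 596.5 N
τ_a = K_W·8F_aD/(πd³) = 1.1163 × 110.7 = 123.58 MPa
τ_m = K_s·8F_mD/(πd³) = 1.0406 × 225.76 = 234.93 MPa
Soderberg: 1/n_f = τ_a/S_se + τ_m/S_sy = 123.58/554 + 234.93/860 = 0.22306 + 0.27317 = 0.49624
n_f = 1/0.49624 = 2.015

2.02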